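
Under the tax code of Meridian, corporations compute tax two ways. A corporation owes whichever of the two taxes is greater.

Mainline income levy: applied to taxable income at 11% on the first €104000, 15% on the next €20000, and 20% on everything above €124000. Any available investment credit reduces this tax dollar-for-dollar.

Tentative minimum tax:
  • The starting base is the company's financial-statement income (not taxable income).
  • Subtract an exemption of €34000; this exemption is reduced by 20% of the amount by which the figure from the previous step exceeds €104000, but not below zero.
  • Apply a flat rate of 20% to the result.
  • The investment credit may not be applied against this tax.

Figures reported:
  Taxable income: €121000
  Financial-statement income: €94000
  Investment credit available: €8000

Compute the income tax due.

€12000

Mainline income levy:
  €104000 × 11% = €11440
  €17000 × 15% = €2550
  → €13990
  Less investment credit €8000 → €5990

Tentative minimum tax:
  Base (financial-statement income): €94000
  Exemption: €94000 ≤ €104000, so full €34000 applies
  Base: €94000 − €34000 = €60000
  €60000 × 20% = €12000

€12000 > €5990, so the tentative minimum tax is the binding amount.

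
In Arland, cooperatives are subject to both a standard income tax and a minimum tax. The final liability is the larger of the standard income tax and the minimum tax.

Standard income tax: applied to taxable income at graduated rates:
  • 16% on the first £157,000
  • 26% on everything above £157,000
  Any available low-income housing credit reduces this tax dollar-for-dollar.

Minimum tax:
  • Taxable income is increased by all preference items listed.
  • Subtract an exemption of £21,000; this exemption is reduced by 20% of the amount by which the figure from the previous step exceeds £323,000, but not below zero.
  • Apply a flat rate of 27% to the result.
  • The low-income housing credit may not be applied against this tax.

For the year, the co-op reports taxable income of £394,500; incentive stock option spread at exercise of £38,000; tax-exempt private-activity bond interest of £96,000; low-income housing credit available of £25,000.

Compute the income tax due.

£142,695

Standard income tax:
  £157,000 × 16% = £25,120
  £237,500 × 26% = £61,750
  → £86,870
  Less low-income housing credit £25,000 → £61,870

Minimum tax:
  Adjusted income: £394,500 + £38,000 + £96,000 = £528,500
  Exemption: 20% × (£528,500 − £323,000) = £41,100 ≥ £21,000, so the exemption is fully phased out
  Base: £528,500 − £0 = £528,500
  £528,500 × 27% = £142,695

£142,695 > £61,870, so the minimum tax is the binding amount.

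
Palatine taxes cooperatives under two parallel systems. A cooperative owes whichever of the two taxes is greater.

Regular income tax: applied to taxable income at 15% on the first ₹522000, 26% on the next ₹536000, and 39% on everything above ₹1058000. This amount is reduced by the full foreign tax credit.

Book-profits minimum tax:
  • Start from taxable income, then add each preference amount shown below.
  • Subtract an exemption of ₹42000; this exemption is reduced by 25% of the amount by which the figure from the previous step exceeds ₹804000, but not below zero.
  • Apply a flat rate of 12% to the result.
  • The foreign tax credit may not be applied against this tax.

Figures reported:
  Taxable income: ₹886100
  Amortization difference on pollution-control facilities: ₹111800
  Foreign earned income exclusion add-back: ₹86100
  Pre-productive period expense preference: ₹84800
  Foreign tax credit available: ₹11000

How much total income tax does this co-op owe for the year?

Regular income tax:
  ₹522000 × 15% = ₹78300
  ₹364100 × 26% = ₹94666
  → ₹172966
  Less foreign tax credit ₹11000 → ₹161966

Book-profits minimum tax:
  Adjusted income: ₹886100 + ₹111800 + ₹86100 + ₹84800 = ₹1168800
  Exemption: 25% × (₹1168800 − ₹804000) = ₹91200 ≥ ₹42000, so the exemption is fully phased out
  Base: ₹1168800 − ₹0 = ₹1168800
  ₹1168800 × 12% = ₹140256

₹161966 > ₹140256, so the regular income tax governs.

₹161966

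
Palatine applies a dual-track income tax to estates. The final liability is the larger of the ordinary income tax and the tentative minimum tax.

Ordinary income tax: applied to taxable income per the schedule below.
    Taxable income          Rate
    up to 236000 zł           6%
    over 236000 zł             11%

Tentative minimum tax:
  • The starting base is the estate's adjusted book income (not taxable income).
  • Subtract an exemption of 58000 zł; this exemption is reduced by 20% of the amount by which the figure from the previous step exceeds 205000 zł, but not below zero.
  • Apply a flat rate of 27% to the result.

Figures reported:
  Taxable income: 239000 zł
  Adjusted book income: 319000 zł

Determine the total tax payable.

Tentative minimum tax:
  Base (adjusted book income): 319000 zł
  Exemption: 58000 zł − 20% × (319000 zł − 205000 zł) = 58000 zł − 22800 zł = 35200 zł
  Base: 319000 zł − 35200 zł = 283800 zł
  283800 zł × 27% = 76626 zł

Ordinary income tax:
  236000 zł × 6% = 14160 zł
  3000 zł × 11% = 330 zł
  → 14490 zł

76626 zł > 14490 zł, so the tentative minimum tax is the binding amount.

76626 zł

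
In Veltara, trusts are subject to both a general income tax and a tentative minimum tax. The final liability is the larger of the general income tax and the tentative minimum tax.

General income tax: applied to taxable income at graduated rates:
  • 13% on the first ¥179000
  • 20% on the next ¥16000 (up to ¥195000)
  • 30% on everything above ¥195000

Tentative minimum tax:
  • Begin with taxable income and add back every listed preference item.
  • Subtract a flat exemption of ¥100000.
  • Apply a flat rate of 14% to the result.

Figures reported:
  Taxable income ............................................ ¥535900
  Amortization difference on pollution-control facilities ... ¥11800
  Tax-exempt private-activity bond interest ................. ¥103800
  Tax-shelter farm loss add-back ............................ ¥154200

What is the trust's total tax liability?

¥128740

General income tax:
  ¥179000 × 13% = ¥23270
  ¥16000 × 20% = ¥3200
  ¥340900 × 30% = ¥102270
  → ¥128740

Tentative minimum tax:
  Adjusted income: ¥535900 + ¥11800 + ¥103800 + ¥154200 = ¥805700
  Less exemption ¥100000 → base ¥705700
  ¥705700 × 14% = ¥98798

¥128740 > ¥98798, so the general income tax governs.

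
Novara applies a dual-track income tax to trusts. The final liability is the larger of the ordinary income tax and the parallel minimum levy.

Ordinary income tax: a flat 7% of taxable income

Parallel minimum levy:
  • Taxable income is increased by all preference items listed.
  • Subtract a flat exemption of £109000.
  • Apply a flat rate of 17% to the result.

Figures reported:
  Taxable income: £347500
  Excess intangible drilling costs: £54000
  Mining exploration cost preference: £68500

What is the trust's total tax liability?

Parallel minimum levy:
  Adjusted income: £347500 + £54000 + £68500 = £470000
  Less exemption £109000 → base £361000
  £361000 × 17% = £61370

Ordinary income tax:
  £347500 × 7% = £24325

£61370 > £24325, so the parallel minimum levy is the binding amount.

£61370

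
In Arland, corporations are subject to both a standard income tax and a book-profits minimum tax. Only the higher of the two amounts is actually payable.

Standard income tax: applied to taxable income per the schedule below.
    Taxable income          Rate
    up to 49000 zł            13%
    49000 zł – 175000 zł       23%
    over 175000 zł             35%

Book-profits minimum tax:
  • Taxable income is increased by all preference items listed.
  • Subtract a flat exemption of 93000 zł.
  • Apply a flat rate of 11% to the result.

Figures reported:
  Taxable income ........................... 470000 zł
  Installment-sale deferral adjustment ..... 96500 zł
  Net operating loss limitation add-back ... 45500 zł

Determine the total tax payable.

Book-profits minimum tax:
  Adjusted income: 470000 zł + 96500 zł + 45500 zł = 612000 zł
  Less exemption 93000 zł → base 519000 zł
  519000 zł × 11% = 57090 zł

Standard income tax:
  49000 zł × 13% = 6370 zł
  126000 zł × 23% = 28980 zł
  295000 zł × 35% = 103250 zł
  → 138600 zł

138600 zł > 57090 zł, so the standard income tax governs.

138600 zł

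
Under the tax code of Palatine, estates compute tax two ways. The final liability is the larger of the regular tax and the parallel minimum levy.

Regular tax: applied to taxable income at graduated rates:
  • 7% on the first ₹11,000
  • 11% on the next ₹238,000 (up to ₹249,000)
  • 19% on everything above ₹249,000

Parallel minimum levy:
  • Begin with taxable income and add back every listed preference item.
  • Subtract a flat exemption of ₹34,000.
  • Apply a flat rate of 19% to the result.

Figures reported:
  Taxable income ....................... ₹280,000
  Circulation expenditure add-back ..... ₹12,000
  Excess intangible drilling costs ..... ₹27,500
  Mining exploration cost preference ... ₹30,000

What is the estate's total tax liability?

₹59,945

Parallel minimum levy:
  Adjusted income: ₹280,000 + ₹12,000 + ₹27,500 + ₹30,000 = ₹349,500
  Less exemption ₹34,000 → base ₹315,500
  ₹315,500 × 19% = ₹59,945

Regular tax:
  ₹11,000 × 7% = ₹770
  ₹238,000 × 11% = ₹26,180
  ₹31,000 × 19% = ₹5,890
  → ₹32,840

₹59,945 > ₹32,840, so the parallel minimum levy is the binding amount.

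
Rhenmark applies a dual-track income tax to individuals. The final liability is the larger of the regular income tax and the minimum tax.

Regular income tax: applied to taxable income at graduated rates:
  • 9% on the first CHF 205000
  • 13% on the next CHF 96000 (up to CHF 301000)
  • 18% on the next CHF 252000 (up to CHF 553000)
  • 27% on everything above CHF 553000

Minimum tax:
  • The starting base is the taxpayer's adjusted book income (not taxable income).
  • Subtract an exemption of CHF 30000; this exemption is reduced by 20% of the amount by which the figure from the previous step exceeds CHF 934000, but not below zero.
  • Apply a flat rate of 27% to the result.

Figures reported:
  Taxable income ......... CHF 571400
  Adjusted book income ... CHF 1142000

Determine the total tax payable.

Minimum tax:
  Base (adjusted book income): CHF 1142000
  Exemption: 20% × (CHF 1142000 − CHF 934000) = CHF 41600 ≥ CHF 30000, so the exemption is fully phased out
  Base: CHF 1142000 − CHF 0 = CHF 1142000
  CHF 1142000 × 27% = CHF 308340

Regular income tax:
  CHF 205000 × 9% = CHF 18450
  CHF 96000 × 13% = CHF 12480
  CHF 252000 × 18% = CHF 45360
  CHF 18400 × 27% = CHF 4968
  → CHF 81258

CHF 308340 > CHF 81258, so the minimum tax is the binding amount.

CHF 308340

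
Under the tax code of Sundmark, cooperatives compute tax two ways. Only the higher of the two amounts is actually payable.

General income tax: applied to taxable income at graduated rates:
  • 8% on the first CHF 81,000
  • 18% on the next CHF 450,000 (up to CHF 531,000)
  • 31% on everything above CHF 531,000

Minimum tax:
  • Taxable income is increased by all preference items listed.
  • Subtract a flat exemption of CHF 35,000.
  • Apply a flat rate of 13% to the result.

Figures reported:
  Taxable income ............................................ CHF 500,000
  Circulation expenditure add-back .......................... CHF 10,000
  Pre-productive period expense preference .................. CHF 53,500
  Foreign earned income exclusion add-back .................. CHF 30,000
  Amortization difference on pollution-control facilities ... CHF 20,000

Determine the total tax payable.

Minimum tax:
  Adjusted income: CHF 500,000 + CHF 10,000 + CHF 53,500 + CHF 30,000 + CHF 20,000 = CHF 613,500
  Less exemption CHF 35,000 → base CHF 578,500
  CHF 578,500 × 13% = CHF 75,205

General income tax:
  CHF 81,000 × 8% = CHF 6,480
  CHF 419,000 × 18% = CHF 75,420
  → CHF 81,900

CHF 81,900 > CHF 75,205, so the general income tax governs.

CHF 81,900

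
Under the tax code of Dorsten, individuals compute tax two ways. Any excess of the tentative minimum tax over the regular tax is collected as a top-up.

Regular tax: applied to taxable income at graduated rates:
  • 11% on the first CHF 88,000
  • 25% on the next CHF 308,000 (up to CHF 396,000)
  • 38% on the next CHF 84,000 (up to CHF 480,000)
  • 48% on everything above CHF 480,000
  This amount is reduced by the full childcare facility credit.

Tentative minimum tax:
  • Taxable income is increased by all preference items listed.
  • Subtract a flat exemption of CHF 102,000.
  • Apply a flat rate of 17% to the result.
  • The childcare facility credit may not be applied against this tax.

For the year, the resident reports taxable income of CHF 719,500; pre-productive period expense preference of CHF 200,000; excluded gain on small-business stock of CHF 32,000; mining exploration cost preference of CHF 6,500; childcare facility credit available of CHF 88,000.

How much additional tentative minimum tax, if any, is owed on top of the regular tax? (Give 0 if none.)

Regular tax:
  CHF 88,000 × 11% = CHF 9,680
  CHF 308,000 × 25% = CHF 77,000
  CHF 84,000 × 38% = CHF 31,920
  CHF 239,500 × 48% = CHF 114,960
  → CHF 233,560
  Less childcare facility credit CHF 88,000 → CHF 145,560

Tentative minimum tax:
  Adjusted income: CHF 719,500 + CHF 200,000 + CHF 32,000 + CHF 6,500 = CHF 958,000
  Less exemption CHF 102,000 → base CHF 856,000
  CHF 856,000 × 17% = CHF 145,520

CHF 145,520 ≤ CHF 145,560, so no add-on is due.

CHF 0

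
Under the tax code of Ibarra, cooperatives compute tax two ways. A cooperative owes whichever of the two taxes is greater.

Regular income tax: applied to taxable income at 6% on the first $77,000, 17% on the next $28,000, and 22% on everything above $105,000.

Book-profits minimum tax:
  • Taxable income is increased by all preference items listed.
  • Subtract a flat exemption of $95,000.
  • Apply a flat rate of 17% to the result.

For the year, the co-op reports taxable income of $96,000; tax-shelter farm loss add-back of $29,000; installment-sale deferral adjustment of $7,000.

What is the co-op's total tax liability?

Regular income tax:
  $77,000 × 6% = $4,620
  $19,000 × 17% = $3,230
  → $7,850

Book-profits minimum tax:
  Adjusted income: $96,000 + $29,000 + $7,000 = $132,000
  Less exemption $95,000 → base $37,000
  $37,000 × 17% = $6,290

$7,850 > $6,290, so the regular income tax governs.

$7,850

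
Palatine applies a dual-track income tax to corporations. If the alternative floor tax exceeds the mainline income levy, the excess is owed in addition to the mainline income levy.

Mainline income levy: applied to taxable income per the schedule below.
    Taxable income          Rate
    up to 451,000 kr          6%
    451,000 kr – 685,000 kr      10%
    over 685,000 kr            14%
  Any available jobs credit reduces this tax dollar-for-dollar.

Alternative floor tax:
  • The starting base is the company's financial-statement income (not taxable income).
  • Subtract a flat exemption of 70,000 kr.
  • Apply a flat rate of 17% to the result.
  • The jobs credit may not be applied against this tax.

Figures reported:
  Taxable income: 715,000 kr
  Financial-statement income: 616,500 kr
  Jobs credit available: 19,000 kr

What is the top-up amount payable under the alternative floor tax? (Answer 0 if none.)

Alternative floor tax:
  Base (financial-statement income): 616,500 kr
  Less exemption 70,000 kr → base 546,500 kr
  546,500 kr × 17% = 92,905 kr

Mainline income levy:
  451,000 kr × 6% = 27,060 kr
  234,000 kr × 10% = 23,400 kr
  30,000 kr × 14% = 4,200 kr
  → 54,660 kr
  Less jobs credit 19,000 kr → 35,660 kr

Excess of alternative floor tax over mainline income levy: 92,905 kr − 35,660 kr = 57,245 kr.

57,245 kr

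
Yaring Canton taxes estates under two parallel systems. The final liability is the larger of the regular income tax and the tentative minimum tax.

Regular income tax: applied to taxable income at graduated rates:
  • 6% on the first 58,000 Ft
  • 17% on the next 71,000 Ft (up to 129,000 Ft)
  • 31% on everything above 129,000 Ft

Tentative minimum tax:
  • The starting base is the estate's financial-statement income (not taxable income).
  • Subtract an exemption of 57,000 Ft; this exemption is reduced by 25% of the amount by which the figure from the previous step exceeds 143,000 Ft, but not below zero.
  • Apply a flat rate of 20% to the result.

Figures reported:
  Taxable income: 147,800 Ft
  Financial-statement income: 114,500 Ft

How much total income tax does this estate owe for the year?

Tentative minimum tax:
  Base (financial-statement income): 114,500 Ft
  Exemption: 114,500 Ft ≤ 143,000 Ft, so full 57,000 Ft applies
  Base: 114,500 Ft − 57,000 Ft = 57,500 Ft
  57,500 Ft × 20% = 11,500 Ft

Regular income tax:
  58,000 Ft × 6% = 3,480 Ft
  71,000 Ft × 17% = 12,070 Ft
  18,800 Ft × 31% = 5,828 Ft
  → 21,378 Ft

21,378 Ft > 11,500 Ft, so the regular income tax governs.

21,378 Ft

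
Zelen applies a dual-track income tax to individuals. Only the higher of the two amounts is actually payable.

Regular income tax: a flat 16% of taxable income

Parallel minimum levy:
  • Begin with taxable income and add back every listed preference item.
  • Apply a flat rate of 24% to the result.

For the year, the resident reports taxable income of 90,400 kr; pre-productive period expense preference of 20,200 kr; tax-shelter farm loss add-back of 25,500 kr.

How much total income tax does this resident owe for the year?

32,664 kr

Parallel minimum levy:
  Adjusted income: 90,400 kr + 20,200 kr + 25,500 kr = 136,100 kr
  136,100 kr × 24% = 32,664 kr

Regular income tax:
  90,400 kr × 16% = 14,464 kr

32,664 kr > 14,464 kr, so the parallel minimum levy is the binding amount.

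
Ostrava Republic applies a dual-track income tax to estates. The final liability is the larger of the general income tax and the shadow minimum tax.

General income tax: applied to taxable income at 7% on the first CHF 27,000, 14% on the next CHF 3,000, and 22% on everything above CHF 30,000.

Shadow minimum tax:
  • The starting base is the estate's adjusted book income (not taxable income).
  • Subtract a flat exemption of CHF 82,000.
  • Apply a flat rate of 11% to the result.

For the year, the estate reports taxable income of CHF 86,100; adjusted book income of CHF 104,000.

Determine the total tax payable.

CHF 14,652

Shadow minimum tax:
  Base (adjusted book income): CHF 104,000
  Less exemption CHF 82,000 → base CHF 22,000
  CHF 22,000 × 11% = CHF 2,420

General income tax:
  CHF 27,000 × 7% = CHF 1,890
  CHF 3,000 × 14% = CHF 420
  CHF 56,100 × 22% = CHF 12,342
  → CHF 14,652

CHF 14,652 > CHF 2,420, so the general income tax governs.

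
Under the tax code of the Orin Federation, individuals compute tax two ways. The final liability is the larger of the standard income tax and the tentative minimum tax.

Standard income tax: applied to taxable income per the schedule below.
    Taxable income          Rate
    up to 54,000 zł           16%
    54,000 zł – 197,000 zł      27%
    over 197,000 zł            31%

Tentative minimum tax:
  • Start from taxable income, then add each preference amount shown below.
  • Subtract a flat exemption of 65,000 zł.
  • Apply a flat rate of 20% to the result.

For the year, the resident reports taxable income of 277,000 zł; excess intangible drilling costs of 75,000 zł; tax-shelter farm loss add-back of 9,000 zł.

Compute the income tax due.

72,050 zł

Tentative minimum tax:
  Adjusted income: 277,000 zł + 75,000 zł + 9,000 zł = 361,000 zł
  Less exemption 65,000 zł → base 296,000 zł
  296,000 zł × 20% = 59,200 zł

Standard income tax:
  54,000 zł × 16% = 8,640 zł
  143,000 zł × 27% = 38,610 zł
  80,000 zł × 31% = 24,800 zł
  → 72,050 zł

72,050 zł > 59,200 zł, so the standard income tax governs.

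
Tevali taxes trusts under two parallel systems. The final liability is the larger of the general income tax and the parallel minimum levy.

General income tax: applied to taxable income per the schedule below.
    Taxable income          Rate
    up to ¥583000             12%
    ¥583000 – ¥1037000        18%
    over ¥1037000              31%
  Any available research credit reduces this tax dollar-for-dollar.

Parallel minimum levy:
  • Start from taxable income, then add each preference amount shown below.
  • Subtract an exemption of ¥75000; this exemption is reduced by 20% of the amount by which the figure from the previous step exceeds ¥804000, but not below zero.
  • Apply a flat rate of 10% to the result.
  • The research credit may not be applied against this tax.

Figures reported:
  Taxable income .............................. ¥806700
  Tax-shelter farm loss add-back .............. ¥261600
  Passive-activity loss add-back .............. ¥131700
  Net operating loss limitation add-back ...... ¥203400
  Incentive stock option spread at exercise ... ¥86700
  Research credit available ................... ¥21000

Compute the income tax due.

General income tax:
  ¥583000 × 12% = ¥69960
  ¥223700 × 18% = ¥40266
  → ¥110226
  Less research credit ¥21000 → ¥89226

Parallel minimum levy:
  Adjusted income: ¥806700 + ¥261600 + ¥131700 + ¥203400 + ¥86700 = ¥1490100
  Exemption: 20% × (¥1490100 − ¥804000) = ¥137220 ≥ ¥75000, so the exemption is fully phased out
  Base: ¥1490100 − ¥0 = ¥1490100
  ¥1490100 × 10% = ¥149010

¥149010 > ¥89226, so the parallel minimum levy is the binding amount.

¥149010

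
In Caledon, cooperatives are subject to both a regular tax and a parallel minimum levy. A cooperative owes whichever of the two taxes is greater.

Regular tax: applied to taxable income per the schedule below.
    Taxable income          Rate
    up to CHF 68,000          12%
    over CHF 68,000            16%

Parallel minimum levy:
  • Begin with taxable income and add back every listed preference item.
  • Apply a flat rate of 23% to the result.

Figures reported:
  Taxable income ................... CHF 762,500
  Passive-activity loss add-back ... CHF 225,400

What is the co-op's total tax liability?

Regular tax:
  CHF 68,000 × 12% = CHF 8,160
  CHF 694,500 × 16% = CHF 111,120
  → CHF 119,280

Parallel minimum levy:
  Adjusted income: CHF 762,500 + CHF 225,400 = CHF 987,900
  CHF 987,900 × 23% = CHF 227,217

CHF 227,217 > CHF 119,280, so the parallel minimum levy is the binding amount.

CHF 227,217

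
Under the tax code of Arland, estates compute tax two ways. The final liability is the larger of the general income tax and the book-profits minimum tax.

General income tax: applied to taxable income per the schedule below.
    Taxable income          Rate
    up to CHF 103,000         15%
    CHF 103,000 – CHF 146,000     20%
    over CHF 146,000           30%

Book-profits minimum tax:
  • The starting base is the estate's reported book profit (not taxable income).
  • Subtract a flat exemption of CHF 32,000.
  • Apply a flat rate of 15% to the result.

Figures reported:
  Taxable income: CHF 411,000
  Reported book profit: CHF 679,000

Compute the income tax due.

Book-profits minimum tax:
  Base (reported book profit): CHF 679,000
  Less exemption CHF 32,000 → base CHF 647,000
  CHF 647,000 × 15% = CHF 97,050

General income tax:
  CHF 103,000 × 15% = CHF 15,450
  CHF 43,000 × 20% = CHF 8,600
  CHF 265,000 × 30% = CHF 79,500
  → CHF 103,550

CHF 103,550 > CHF 97,050, so the general income tax governs.

CHF 103,550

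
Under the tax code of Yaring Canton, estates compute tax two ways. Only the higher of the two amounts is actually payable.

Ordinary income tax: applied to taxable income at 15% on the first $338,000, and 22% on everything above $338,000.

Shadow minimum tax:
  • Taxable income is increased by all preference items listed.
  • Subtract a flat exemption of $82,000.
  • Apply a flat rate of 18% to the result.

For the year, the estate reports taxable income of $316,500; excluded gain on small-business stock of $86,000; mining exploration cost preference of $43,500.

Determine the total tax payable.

Shadow minimum tax:
  Adjusted income: $316,500 + $86,000 + $43,500 = $446,000
  Less exemption $82,000 → base $364,000
  $364,000 × 18% = $65,520

Ordinary income tax:
  $316,500 × 15% = $47,475

$65,520 > $47,475, so the shadow minimum tax is the binding amount.

$65,520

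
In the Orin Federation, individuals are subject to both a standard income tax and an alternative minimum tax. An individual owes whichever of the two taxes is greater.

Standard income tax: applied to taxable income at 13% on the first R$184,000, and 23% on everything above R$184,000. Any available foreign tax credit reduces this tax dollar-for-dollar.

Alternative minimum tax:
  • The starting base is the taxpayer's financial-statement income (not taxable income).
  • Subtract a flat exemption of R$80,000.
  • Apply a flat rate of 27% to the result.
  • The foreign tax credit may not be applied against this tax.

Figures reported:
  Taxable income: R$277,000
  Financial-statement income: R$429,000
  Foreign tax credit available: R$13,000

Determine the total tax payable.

Alternative minimum tax:
  Base (financial-statement income): R$429,000
  Less exemption R$80,000 → base R$349,000
  R$349,000 × 27% = R$94,230

Standard income tax:
  R$184,000 × 13% = R$23,920
  R$93,000 × 23% = R$21,390
  → R$45,310
  Less foreign tax credit R$13,000 → R$32,310

R$94,230 > R$32,310, so the alternative minimum tax is the binding amount.

R$94,230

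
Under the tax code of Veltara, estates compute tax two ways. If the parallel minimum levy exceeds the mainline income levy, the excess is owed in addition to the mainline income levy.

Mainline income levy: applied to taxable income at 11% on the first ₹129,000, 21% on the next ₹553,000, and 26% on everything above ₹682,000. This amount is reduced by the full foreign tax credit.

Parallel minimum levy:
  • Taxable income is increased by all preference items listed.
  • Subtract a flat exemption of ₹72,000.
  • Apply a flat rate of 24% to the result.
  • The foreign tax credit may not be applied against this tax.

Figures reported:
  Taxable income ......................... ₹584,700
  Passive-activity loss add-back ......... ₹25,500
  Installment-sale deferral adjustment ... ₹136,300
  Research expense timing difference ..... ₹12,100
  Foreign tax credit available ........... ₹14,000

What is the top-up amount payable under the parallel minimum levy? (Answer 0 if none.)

₹68,897

Mainline income levy:
  ₹129,000 × 11% = ₹14,190
  ₹455,700 × 21% = ₹95,697
  → ₹109,887
  Less foreign tax credit ₹14,000 → ₹95,887

Parallel minimum levy:
  Adjusted income: ₹584,700 + ₹25,500 + ₹136,300 + ₹12,100 = ₹758,600
  Less exemption ₹72,000 → base ₹686,600
  ₹686,600 × 24% = ₹164,784

Excess of parallel minimum levy over mainline income levy: ₹164,784 − ₹95,887 = ₹68,897.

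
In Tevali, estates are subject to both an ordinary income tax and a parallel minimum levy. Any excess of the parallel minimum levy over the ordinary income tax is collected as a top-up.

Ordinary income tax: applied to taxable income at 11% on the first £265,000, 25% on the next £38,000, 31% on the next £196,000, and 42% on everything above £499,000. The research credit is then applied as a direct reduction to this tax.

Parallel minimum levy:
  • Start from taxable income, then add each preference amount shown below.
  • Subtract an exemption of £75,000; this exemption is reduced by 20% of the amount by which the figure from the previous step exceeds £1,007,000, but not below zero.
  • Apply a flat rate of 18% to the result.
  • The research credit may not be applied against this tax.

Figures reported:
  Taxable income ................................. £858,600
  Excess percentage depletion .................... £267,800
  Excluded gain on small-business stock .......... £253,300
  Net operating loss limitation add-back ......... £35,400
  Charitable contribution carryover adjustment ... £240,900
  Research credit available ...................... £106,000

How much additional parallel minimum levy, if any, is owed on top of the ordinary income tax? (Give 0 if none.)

Parallel minimum levy:
  Adjusted income: £858,600 + £267,800 + £253,300 + £35,400 + £240,900 = £1,656,000
  Exemption: 20% × (£1,656,000 − £1,007,000) = £129,800 ≥ £75,000, so the exemption is fully phased out
  Base: £1,656,000 − £0 = £1,656,000
  £1,656,000 × 18% = £298,080

Ordinary income tax:
  £265,000 × 11% = £29,150
  £38,000 × 25% = £9,500
  £196,000 × 31% = £60,760
  £359,600 × 42% = £151,032
  → £250,442
  Less research credit £106,000 → £144,442

Excess of parallel minimum levy over ordinary income tax: £298,080 − £144,442 = £153,638.

£153,638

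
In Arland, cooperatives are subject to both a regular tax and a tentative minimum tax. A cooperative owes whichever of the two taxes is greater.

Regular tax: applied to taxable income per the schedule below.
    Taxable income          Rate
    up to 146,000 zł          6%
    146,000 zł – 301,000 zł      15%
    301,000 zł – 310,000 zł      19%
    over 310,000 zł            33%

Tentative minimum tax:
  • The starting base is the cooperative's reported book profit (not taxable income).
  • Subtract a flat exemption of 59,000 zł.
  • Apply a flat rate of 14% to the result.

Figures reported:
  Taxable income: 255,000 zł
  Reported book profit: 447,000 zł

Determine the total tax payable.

Regular tax:
  146,000 zł × 6% = 8,760 zł
  109,000 zł × 15% = 16,350 zł
  → 25,110 zł

Tentative minimum tax:
  Base (reported book profit): 447,000 zł
  Less exemption 59,000 zł → base 388,000 zł
  388,000 zł × 14% = 54,320 zł

54,320 zł > 25,110 zł, so the tentative minimum tax is the binding amount.

54,320 zł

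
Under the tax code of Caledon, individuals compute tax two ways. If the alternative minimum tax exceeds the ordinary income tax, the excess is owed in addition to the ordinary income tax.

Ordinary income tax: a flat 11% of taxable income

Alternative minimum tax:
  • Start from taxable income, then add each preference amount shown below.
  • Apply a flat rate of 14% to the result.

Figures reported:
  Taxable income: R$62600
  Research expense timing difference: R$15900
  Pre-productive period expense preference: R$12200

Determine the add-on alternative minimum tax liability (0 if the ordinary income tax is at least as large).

Ordinary income tax:
  R$62600 × 11% = R$6886

Alternative minimum tax:
  Adjusted income: R$62600 + R$15900 + R$12200 = R$90700
  R$90700 × 14% = R$12698

Excess of alternative minimum tax over ordinary income tax: R$12698 − R$6886 = R$5812.

R$5812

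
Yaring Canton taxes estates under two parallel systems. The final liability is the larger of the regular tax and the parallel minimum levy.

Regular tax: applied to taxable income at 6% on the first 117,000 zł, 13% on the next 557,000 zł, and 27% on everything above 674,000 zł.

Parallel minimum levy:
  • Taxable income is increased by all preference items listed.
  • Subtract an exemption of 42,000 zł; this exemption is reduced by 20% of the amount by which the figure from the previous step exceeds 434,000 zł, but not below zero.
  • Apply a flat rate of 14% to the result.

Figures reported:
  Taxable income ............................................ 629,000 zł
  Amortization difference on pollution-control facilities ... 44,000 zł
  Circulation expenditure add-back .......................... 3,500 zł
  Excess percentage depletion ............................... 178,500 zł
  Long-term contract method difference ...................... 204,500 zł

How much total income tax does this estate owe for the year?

Parallel minimum levy:
  Adjusted income: 629,000 zł + 44,000 zł + 3,500 zł + 178,500 zł + 204,500 zł = 1,059,500 zł
  Exemption: 20% × (1,059,500 zł − 434,000 zł) = 125,100 zł ≥ 42,000 zł, so the exemption is fully phased out
  Base: 1,059,500 zł − 0 zł = 1,059,500 zł
  1,059,500 zł × 14% = 148,330 zł

Regular tax:
  117,000 zł × 6% = 7,020 zł
  512,000 zł × 13% = 66,560 zł
  → 73,580 zł

148,330 zł > 73,580 zł, so the parallel minimum levy is the binding amount.

148,330 zł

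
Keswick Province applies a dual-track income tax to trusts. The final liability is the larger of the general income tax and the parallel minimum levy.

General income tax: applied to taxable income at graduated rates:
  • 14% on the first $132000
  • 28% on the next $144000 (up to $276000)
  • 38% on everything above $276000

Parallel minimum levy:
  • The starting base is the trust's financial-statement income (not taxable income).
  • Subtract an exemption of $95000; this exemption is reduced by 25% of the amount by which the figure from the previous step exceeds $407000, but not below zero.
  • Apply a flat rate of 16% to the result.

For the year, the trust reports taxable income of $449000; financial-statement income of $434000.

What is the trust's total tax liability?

Parallel minimum levy:
  Base (financial-statement income): $434000
  Exemption: $95000 − 25% × ($434000 − $407000) = $95000 − $6750 = $88250
  Base: $434000 − $88250 = $345750
  $345750 × 16% = $55320

General income tax:
  $132000 × 14% = $18480
  $144000 × 28% = $40320
  $173000 × 38% = $65740
  → $124540

$124540 > $55320, so the general income tax governs.

$124540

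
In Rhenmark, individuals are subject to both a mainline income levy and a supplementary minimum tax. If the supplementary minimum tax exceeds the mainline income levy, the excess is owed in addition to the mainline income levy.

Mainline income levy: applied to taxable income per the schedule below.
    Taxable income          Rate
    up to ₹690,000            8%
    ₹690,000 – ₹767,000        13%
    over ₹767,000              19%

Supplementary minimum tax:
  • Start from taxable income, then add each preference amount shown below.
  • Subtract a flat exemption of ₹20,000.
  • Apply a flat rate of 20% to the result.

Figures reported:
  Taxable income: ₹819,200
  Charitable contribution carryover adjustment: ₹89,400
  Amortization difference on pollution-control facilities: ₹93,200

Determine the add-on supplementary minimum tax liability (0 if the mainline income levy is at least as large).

₹121,232

Supplementary minimum tax:
  Adjusted income: ₹819,200 + ₹89,400 + ₹93,200 = ₹1,001,800
  Less exemption ₹20,000 → base ₹981,800
  ₹981,800 × 20% = ₹196,360

Mainline income levy:
  ₹690,000 × 8% = ₹55,200
  ₹77,000 × 13% = ₹10,010
  ₹52,200 × 19% = ₹9,918
  → ₹75,128

Excess of supplementary minimum tax over mainline income levy: ₹196,360 − ₹75,128 = ₹121,232.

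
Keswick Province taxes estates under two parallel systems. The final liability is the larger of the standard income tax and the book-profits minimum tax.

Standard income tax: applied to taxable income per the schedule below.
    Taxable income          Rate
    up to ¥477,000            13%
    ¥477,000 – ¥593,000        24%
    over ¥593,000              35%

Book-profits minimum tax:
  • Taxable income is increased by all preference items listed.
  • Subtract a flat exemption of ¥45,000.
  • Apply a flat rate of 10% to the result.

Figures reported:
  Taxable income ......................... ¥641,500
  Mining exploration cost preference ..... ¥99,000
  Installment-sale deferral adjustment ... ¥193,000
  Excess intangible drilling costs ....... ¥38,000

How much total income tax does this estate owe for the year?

¥106,825

Book-profits minimum tax:
  Adjusted income: ¥641,500 + ¥99,000 + ¥193,000 + ¥38,000 = ¥971,500
  Less exemption ¥45,000 → base ¥926,500
  ¥926,500 × 10% = ¥92,650

Standard income tax:
  ¥477,000 × 13% = ¥62,010
  ¥116,000 × 24% = ¥27,840
  ¥48,500 × 35% = ¥16,975
  → ¥106,825

¥106,825 > ¥92,650, so the standard income tax governs.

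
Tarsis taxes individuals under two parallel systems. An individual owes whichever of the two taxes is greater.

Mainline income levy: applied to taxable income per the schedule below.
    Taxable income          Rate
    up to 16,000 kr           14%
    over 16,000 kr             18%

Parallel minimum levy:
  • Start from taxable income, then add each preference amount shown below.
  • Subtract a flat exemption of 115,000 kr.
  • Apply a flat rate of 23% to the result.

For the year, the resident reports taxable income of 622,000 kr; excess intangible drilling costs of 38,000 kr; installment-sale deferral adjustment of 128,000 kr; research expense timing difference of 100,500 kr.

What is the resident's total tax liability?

Mainline income levy:
  16,000 kr × 14% = 2,240 kr
  606,000 kr × 18% = 109,080 kr
  → 111,320 kr

Parallel minimum levy:
  Adjusted income: 622,000 kr + 38,000 kr + 128,000 kr + 100,500 kr = 888,500 kr
  Less exemption 115,000 kr → base 773,500 kr
  773,500 kr × 23% = 177,905 kr

177,905 kr > 111,320 kr, so the parallel minimum levy is the binding amount.

177,905 kr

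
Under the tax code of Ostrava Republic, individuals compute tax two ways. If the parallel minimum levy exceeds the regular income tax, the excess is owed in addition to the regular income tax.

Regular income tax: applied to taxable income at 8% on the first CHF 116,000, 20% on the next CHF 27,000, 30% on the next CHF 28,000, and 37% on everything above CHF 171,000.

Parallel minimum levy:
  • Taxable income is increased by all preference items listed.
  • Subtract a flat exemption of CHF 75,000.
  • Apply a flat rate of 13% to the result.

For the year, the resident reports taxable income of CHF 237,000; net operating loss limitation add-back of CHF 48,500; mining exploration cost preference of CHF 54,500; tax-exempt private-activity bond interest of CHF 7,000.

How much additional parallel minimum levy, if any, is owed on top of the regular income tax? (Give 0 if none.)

Regular income tax:
  CHF 116,000 × 8% = CHF 9,280
  CHF 27,000 × 20% = CHF 5,400
  CHF 28,000 × 30% = CHF 8,400
  CHF 66,000 × 37% = CHF 24,420
  → CHF 47,500

Parallel minimum levy:
  Adjusted income: CHF 237,000 + CHF 48,500 + CHF 54,500 + CHF 7,000 = CHF 347,000
  Less exemption CHF 75,000 → base CHF 272,000
  CHF 272,000 × 13% = CHF 35,360

CHF 35,360 ≤ CHF 47,500, so no add-on is due.

CHF 0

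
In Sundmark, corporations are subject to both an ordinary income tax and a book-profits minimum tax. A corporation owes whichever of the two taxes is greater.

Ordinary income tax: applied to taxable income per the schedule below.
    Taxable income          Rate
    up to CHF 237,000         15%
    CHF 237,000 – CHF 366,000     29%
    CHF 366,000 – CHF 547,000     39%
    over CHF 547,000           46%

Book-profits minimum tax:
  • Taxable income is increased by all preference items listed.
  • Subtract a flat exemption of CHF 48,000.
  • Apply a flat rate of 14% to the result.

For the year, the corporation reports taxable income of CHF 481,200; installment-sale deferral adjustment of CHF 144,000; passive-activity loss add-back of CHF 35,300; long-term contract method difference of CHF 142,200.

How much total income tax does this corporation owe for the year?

CHF 117,888

Ordinary income tax:
  CHF 237,000 × 15% = CHF 35,550
  CHF 129,000 × 29% = CHF 37,410
  CHF 115,200 × 39% = CHF 44,928
  → CHF 117,888

Book-profits minimum tax:
  Adjusted income: CHF 481,200 + CHF 144,000 + CHF 35,300 + CHF 142,200 = CHF 802,700
  Less exemption CHF 48,000 → base CHF 754,700
  CHF 754,700 × 14% = CHF 105,658

CHF 117,888 > CHF 105,658, so the ordinary income tax governs.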